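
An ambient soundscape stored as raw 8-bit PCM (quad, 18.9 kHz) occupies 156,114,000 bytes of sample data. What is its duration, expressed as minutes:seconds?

34:25

Byte rate = 18,900 × 1 × 4 = 75,600 bytes/s.
Duration = 156,114,000 / 75,600 = 2,065 s.
2,065 s = 34:25.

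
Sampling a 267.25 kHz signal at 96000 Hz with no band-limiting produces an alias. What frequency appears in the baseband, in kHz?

20.75 kHz

Nyquist = 96,000/2 = 48,000 Hz; 267,250 Hz exceeds it.
Alias = |267,250 − 3×96,000| = |267,250 − 288,000| = 20,750 Hz = 20.75 kHz.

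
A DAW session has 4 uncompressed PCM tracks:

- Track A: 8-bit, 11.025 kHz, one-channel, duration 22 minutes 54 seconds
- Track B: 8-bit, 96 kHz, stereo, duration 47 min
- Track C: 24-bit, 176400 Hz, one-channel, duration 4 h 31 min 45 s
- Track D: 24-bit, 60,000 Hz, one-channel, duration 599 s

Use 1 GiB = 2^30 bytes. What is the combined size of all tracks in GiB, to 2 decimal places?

8.65 GiB

Track A: 22 minutes 54 seconds = 1,374 s; 11,025 × 1,374 × 1 × 1 = 15,148,350 bytes.
Track B: 47 min = 2,820 s; 96,000 × 2,820 × 1 × 2 = 541,440,000 bytes.
Track C: 4 h 31 min 45 s = 16,305 s; 176,400 × 16,305 × 3 × 1 = 8,628,606,000 bytes.
Track D: 60,000 × 599 × 3 × 1 = 107,820,000 bytes.
Total = 9,293,014,350 bytes = 8.65 GiB.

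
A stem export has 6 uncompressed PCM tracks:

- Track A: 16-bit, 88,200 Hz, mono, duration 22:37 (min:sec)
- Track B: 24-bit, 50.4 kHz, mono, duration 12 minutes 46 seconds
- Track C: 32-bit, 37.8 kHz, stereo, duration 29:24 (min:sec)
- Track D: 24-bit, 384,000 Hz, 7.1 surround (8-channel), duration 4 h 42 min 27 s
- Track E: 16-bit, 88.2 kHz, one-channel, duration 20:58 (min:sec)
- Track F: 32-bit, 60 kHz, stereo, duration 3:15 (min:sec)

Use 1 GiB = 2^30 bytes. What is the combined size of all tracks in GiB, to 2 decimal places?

146.58 GiB

Track A: 22:37 (min:sec) = 1,357 s; 88,200 × 1,357 × 2 × 1 = 239,374,800 bytes.
Track B: 12 minutes 46 seconds = 766 s; 50,400 × 766 × 3 × 1 = 115,819,200 bytes.
Track C: 29:24 (min:sec) = 1,764 s; 37,800 × 1,764 × 4 × 2 = 533,433,600 bytes.
Track D: 4 h 42 min 27 s = 16,947 s; 384,000 × 16,947 × 3 × 8 = 156,183,552,000 bytes.
Track E: 20:58 (min:sec) = 1,258 s; 88,200 × 1,258 × 2 × 1 = 221,911,200 bytes.
Track F: 3:15 (min:sec) = 195 s; 60,000 × 195 × 4 × 2 = 93,600,000 bytes.
Total = 157,387,690,800 bytes = 146.58 GiB.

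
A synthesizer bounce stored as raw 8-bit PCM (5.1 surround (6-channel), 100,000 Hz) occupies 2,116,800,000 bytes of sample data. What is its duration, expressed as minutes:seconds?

58:48

Byte rate = 100,000 × 1 × 6 = 600,000 bytes/s.
Duration = 2,116,800,000 / 600,000 = 3,528 s.
3,528 s = 58:48.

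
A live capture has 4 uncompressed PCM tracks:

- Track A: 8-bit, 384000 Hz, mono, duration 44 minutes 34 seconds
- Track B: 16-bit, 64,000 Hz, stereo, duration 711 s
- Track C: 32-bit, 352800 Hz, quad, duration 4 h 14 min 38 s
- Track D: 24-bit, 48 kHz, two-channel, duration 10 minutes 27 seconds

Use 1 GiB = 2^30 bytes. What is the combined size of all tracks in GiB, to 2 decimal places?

81.61 GiB

Track A: 44 minutes 34 seconds = 2,674 s; 384,000 × 2,674 × 1 × 1 = 1,026,816,000 bytes.
Track B: 64,000 × 711 × 2 × 2 = 182,016,000 bytes.
Track C: 4 h 14 min 38 s = 15,278 s; 352,800 × 15,278 × 4 × 4 = 86,241,254,400 bytes.
Track D: 10 minutes 27 seconds = 627 s; 48,000 × 627 × 3 × 2 = 180,576,000 bytes.
Total = 87,630,662,400 bytes = 81.61 GiB.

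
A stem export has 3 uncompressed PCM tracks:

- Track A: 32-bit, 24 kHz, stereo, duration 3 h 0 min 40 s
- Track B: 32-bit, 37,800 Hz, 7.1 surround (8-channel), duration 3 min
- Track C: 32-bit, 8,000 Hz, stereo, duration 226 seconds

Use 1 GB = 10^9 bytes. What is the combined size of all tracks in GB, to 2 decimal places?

2.31 GB

Track A: 3 h 0 min 40 s = 10,840 s; 24,000 × 10,840 × 4 × 2 = 2,081,280,000 bytes.
Track B: 3 min = 180 s; 37,800 × 180 × 4 × 8 = 217,728,000 bytes.
Track C: 8,000 × 226 × 4 × 2 = 14,464,000 bytes.
Total = 2,313,472,000 bytes = 2.31 GB.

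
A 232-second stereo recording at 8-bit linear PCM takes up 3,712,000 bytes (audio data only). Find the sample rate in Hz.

Bytes = sample_rate × seconds × bytes_per_sample × channels.
sample_rate = 3,712,000 / (232 × 1 × 2) = 3,712,000 / 464 = 8,000 Hz.

8,000 Hz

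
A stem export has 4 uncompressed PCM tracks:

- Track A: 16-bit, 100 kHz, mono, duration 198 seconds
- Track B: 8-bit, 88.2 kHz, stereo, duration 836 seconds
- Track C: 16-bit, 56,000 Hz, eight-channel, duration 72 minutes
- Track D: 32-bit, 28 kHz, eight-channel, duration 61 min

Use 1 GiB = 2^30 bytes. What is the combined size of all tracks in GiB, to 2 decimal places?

Track A: 100,000 × 198 × 2 × 1 = 39,600,000 bytes.
Track B: 88,200 × 836 × 1 × 2 = 147,470,400 bytes.
Track C: 72 minutes = 4,320 s; 56,000 × 4,320 × 2 × 8 = 3,870,720,000 bytes.
Track D: 61 min = 3,660 s; 28,000 × 3,660 × 4 × 8 = 3,279,360,000 bytes.
Total = 7,337,150,400 bytes = 6.83 GiB.

6.83 GiB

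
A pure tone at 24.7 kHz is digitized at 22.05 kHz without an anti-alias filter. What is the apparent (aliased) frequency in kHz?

Nyquist = 22,050/2 = 11,025 Hz; 24,700 Hz exceeds it.
Alias = |24,700 − 1×22,050| = |24,700 − 22,050| = 2,650 Hz = 2.65 kHz.

2.65 kHz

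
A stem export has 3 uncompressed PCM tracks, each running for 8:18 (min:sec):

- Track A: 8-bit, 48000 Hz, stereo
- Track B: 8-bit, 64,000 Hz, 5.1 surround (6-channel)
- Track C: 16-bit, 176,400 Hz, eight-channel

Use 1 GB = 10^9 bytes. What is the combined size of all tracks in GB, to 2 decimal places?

8:18 (min:sec) = 498 s.
Track A: 48,000 × 498 × 1 × 2 = 47,808,000 bytes.
Track B: 64,000 × 498 × 1 × 6 = 191,232,000 bytes.
Track C: 176,400 × 498 × 2 × 8 = 1,405,555,200 bytes.
Total = 1,644,595,200 bytes = 1.64 GB.

1.64 GB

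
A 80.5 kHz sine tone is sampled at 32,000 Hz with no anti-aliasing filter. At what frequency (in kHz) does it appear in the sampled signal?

Nyquist = 32,000/2 = 16,000 Hz; 80,500 Hz exceeds it.
Alias = |80,500 − 3×32,000| = |80,500 − 96,000| = 15,500 Hz = 15.5 kHz.

15.5 kHz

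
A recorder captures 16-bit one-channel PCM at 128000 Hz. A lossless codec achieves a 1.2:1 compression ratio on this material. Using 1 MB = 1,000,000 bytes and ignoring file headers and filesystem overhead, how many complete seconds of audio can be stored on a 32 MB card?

Uncompressed byte rate = 128,000 × 2 × 1 = 256,000 bytes/s.
After 1.2:1 compression, effective rate ≈ 213333.33 bytes/s.
Capacity = 32 × 1,000,000 = 32,000,000 bytes.
32,000,000 / effective rate ≈ 150 s → 150 seconds.

150 seconds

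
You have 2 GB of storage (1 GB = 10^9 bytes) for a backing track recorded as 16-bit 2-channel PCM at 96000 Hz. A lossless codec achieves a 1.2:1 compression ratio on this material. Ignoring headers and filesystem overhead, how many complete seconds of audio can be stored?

6,250 seconds

Uncompressed byte rate = 96,000 × 2 × 2 = 384,000 bytes/s.
After 1.2:1 compression, effective rate ≈ 320000 bytes/s.
Capacity = 2 × 1,000,000,000 = 2,000,000,000 bytes.
2,000,000,000 / effective rate ≈ 6250 s → 6,250 seconds.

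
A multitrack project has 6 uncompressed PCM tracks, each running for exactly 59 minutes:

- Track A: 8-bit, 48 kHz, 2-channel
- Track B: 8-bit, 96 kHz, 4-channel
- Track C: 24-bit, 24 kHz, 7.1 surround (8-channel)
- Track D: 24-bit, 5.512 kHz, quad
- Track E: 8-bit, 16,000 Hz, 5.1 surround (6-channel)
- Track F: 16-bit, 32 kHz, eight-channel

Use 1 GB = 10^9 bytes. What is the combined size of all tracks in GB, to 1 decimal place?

exactly 59 minutes = 3,540 s.
Track A: 48,000 × 3,540 × 1 × 2 = 339,840,000 bytes.
Track B: 96,000 × 3,540 × 1 × 4 = 1,359,360,000 bytes.
Track C: 24,000 × 3,540 × 3 × 8 = 2,039,040,000 bytes.
Track D: 5,512 × 3,540 × 3 × 4 = 234,149,760 bytes.
Track E: 16,000 × 3,540 × 1 × 6 = 339,840,000 bytes.
Track F: 32,000 × 3,540 × 2 × 8 = 1,812,480,000 bytes.
Total = 6,124,709,760 bytes = 6.1 GB.

6.1 GB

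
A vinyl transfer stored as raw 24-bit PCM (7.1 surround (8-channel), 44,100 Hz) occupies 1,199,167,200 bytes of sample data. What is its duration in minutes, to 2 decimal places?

18.88 minutes

Byte rate = 44,100 × 3 × 8 = 1,058,400 bytes/s.
Duration = 1,199,167,200 / 1,058,400 = 1,133 s.
1,133 s / 60 = 18.88 minutes.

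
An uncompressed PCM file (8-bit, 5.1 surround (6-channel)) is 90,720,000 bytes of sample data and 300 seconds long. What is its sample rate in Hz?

50,400 Hz

Bytes = sample_rate × seconds × bytes_per_sample × channels.
sample_rate = 90,720,000 / (300 × 1 × 6) = 90,720,000 / 1,800 = 50,400 Hz.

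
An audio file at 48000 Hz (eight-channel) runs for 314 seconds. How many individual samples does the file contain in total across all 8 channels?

48,000 × 314 s × 8 ch = 120,576,000 samples.

120,576,000 samples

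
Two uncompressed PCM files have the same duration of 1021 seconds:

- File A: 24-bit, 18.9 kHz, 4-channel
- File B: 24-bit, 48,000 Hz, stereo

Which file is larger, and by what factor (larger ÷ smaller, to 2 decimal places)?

File A: 18,900 × 3 × 4 = 226,800 bytes/s.
File B: 48,000 × 3 × 2 = 288,000 bytes/s.
File B is larger; ratio = 294,048,000 / 231,562,800 = 1.27.

File B, by a factor of 1.27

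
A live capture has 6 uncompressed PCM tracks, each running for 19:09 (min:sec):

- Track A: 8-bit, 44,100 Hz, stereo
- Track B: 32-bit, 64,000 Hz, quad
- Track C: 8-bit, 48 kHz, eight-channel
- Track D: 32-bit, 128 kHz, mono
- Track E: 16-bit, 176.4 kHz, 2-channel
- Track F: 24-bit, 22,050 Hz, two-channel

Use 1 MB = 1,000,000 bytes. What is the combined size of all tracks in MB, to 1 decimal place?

19:09 (min:sec) = 1,149 s.
Track A: 44,100 × 1,149 × 1 × 2 = 101,341,800 bytes.
Track B: 64,000 × 1,149 × 4 × 4 = 1,176,576,000 bytes.
Track C: 48,000 × 1,149 × 1 × 8 = 441,216,000 bytes.
Track D: 128,000 × 1,149 × 4 × 1 = 588,288,000 bytes.
Track E: 176,400 × 1,149 × 2 × 2 = 810,734,400 bytes.
Track F: 22,050 × 1,149 × 3 × 2 = 152,012,700 bytes.
Total = 3,270,168,900 bytes = 3270.2 MB.

3270.2 MB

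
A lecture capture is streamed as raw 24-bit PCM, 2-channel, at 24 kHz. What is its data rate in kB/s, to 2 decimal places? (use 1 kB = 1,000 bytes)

Bit rate = 24,000 × 24 × 2 = 1,152,000 bits/s.
1,152,000 / 8 = 144,000 B/s = 144.00 kB/s.

144.00 kB/s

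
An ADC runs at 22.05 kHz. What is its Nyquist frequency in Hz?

Nyquist frequency = sample rate / 2 = 22,050 / 2 = 11,025 Hz.

11,025 Hz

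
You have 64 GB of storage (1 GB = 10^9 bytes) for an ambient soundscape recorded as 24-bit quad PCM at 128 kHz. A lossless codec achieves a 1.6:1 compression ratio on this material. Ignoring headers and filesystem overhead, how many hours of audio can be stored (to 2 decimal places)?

18.52 hours

Uncompressed byte rate = 128,000 × 3 × 4 = 1,536,000 bytes/s.
After 1.6:1 compression, effective rate ≈ 960000 bytes/s.
Capacity = 64 × 1,000,000,000 = 64,000,000,000 bytes.
64,000,000,000 / effective rate ≈ 66666.67 s → 18.52 hours.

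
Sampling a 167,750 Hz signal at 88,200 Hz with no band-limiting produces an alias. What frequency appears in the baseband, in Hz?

8,650 Hz

Nyquist = 88,200/2 = 44,100 Hz; 167,750 Hz exceeds it.
Alias = |167,750 − 2×88,200| = |167,750 − 176,400| = 8,650 Hz.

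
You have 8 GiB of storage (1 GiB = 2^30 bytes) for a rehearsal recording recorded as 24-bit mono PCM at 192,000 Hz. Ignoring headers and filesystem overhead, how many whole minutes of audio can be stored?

Uncompressed byte rate = 192,000 × 3 × 1 = 576,000 bytes/s.
Capacity = 8 × 1,073,741,824 = 8,589,934,592 bytes.
8,589,934,592 / 576,000 ≈ 14913.08 s → 248 minutes.

248 minutes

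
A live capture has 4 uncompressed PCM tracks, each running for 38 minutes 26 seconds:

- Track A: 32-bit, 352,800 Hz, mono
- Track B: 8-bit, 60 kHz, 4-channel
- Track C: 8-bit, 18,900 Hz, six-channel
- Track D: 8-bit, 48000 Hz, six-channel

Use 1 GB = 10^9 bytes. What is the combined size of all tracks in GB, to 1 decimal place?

4.7 GB

38 minutes 26 seconds = 2,306 s.
Track A: 352,800 × 2,306 × 4 × 1 = 3,254,227,200 bytes.
Track B: 60,000 × 2,306 × 1 × 4 = 553,440,000 bytes.
Track C: 18,900 × 2,306 × 1 × 6 = 261,500,400 bytes.
Track D: 48,000 × 2,306 × 1 × 6 = 664,128,000 bytes.
Total = 4,733,295,600 bytes = 4.7 GB.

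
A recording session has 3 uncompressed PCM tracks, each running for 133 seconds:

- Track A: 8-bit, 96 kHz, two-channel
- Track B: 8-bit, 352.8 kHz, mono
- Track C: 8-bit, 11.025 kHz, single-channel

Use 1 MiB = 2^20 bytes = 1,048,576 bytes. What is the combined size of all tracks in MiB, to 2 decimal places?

70.50 MiB

Track A: 96,000 × 133 × 1 × 2 = 25,536,000 bytes.
Track B: 352,800 × 133 × 1 × 1 = 46,922,400 bytes.
Track C: 11,025 × 133 × 1 × 1 = 1,466,325 bytes.
Total = 73,924,725 bytes = 70.50 MiB.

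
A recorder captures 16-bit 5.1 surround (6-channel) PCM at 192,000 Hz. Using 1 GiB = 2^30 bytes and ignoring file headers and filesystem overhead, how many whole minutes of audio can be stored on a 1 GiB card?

7 minutes

Uncompressed byte rate = 192,000 × 2 × 6 = 2,304,000 bytes/s.
Capacity = 1 × 1,073,741,824 = 1,073,741,824 bytes.
1,073,741,824 / 2,304,000 ≈ 466.03 s → 7 minutes.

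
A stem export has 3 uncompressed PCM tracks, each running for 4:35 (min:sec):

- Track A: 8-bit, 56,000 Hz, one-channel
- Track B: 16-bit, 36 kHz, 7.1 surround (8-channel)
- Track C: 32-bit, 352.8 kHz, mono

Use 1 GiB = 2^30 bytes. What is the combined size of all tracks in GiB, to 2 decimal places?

0.52 GiB

4:35 (min:sec) = 275 s.
Track A: 56,000 × 275 × 1 × 1 = 15,400,000 bytes.
Track B: 36,000 × 275 × 2 × 8 = 158,400,000 bytes.
Track C: 352,800 × 275 × 4 × 1 = 388,080,000 bytes.
Total = 561,880,000 bytes = 0.52 GiB.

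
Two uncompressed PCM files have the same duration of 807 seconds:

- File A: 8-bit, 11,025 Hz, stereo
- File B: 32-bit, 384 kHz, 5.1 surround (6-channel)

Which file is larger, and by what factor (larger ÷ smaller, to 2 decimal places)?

File A: 11,025 × 1 × 2 = 22,050 bytes/s.
File B: 384,000 × 4 × 6 = 9,216,000 bytes/s.
File B is larger; ratio = 7,437,312,000 / 17,794,350 = 417.96.

File B, by a factor of 417.96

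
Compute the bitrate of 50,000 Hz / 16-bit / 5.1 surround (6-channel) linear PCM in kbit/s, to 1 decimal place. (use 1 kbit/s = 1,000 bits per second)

4800.0 kbit/s

Bit rate = 50,000 × 16 × 6 = 4,800,000 bits/s.
= 4800.0 kbit/s.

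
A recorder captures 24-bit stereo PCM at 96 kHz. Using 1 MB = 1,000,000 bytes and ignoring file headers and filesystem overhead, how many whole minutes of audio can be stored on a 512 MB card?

14 minutes

Uncompressed byte rate = 96,000 × 3 × 2 = 576,000 bytes/s.
Capacity = 512 × 1,000,000 = 512,000,000 bytes.
512,000,000 / 576,000 ≈ 888.89 s → 14 minutes.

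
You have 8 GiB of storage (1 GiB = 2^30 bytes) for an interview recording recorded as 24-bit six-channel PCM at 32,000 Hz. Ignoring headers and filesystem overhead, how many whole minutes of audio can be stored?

248 minutes

Uncompressed byte rate = 32,000 × 3 × 6 = 576,000 bytes/s.
Capacity = 8 × 1,073,741,824 = 8,589,934,592 bytes.
8,589,934,592 / 576,000 ≈ 14913.08 s → 248 minutes.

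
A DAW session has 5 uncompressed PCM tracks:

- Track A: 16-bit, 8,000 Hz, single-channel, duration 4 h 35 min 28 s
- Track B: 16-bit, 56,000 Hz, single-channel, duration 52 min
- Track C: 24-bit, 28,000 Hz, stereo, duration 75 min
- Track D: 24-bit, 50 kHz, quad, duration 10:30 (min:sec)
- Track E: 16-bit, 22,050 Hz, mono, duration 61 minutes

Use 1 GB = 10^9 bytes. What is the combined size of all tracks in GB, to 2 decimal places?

1.91 GB

Track A: 4 h 35 min 28 s = 16,528 s; 8,000 × 16,528 × 2 × 1 = 264,448,000 bytes.
Track B: 52 min = 3,120 s; 56,000 × 3,120 × 2 × 1 = 349,440,000 bytes.
Track C: 75 min = 4,500 s; 28,000 × 4,500 × 3 × 2 = 756,000,000 bytes.
Track D: 10:30 (min:sec) = 630 s; 50,000 × 630 × 3 × 4 = 378,000,000 bytes.
Track E: 61 minutes = 3,660 s; 22,050 × 3,660 × 2 × 1 = 161,406,000 bytes.
Total = 1,909,294,000 bytes = 1.91 GB.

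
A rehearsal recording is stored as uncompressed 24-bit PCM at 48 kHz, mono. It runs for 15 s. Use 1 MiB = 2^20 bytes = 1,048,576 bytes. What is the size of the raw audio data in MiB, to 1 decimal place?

Bytes = 48,000 samples/s × 15 s × 3 bytes/sample × 1 ch = 2,160,000 bytes.
2,160,000 / 1,048,576 = 2.1 MiB.

2.1 MiB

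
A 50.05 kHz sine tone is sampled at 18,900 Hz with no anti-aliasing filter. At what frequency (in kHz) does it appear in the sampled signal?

6.65 kHz

Nyquist = 18,900/2 = 9,450 Hz; 50,050 Hz exceeds it.
Alias = |50,050 − 3×18,900| = |50,050 − 56,700| = 6,650 Hz = 6.65 kHz.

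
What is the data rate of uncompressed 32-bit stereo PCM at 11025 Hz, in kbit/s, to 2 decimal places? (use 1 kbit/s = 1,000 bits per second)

Bit rate = 11,025 × 32 × 2 = 705,600 bits/s.
= 705.60 kbit/s.

705.60 kbit/s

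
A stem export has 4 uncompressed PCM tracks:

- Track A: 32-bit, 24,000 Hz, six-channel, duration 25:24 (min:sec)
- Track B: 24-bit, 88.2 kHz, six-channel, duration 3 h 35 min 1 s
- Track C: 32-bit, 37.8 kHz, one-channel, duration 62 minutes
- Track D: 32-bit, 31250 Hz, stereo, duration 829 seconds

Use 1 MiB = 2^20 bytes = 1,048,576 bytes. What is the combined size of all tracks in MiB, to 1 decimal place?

21104.0 MiB

Track A: 25:24 (min:sec) = 1,524 s; 24,000 × 1,524 × 4 × 6 = 877,824,000 bytes.
Track B: 3 h 35 min 1 s = 12,901 s; 88,200 × 12,901 × 3 × 6 = 20,481,627,600 bytes.
Track C: 62 minutes = 3,720 s; 37,800 × 3,720 × 4 × 1 = 562,464,000 bytes.
Track D: 31,250 × 829 × 4 × 2 = 207,250,000 bytes.
Total = 22,129,165,600 bytes = 21104.0 MiB.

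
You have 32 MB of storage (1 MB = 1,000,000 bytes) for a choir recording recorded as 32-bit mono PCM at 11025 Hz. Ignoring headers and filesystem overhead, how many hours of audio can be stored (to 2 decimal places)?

Uncompressed byte rate = 11,025 × 4 × 1 = 44,100 bytes/s.
Capacity = 32 × 1,000,000 = 32,000,000 bytes.
32,000,000 / 44,100 ≈ 725.62 s → 0.20 hours.

0.20 hours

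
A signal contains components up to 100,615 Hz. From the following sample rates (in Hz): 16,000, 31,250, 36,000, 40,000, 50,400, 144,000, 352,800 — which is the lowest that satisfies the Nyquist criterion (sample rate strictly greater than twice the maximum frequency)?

352,800 Hz

Need sample rate > 2 × 100,615 = 201,230 Hz.
Lowest listed rate above 201,230 Hz is 352,800 Hz.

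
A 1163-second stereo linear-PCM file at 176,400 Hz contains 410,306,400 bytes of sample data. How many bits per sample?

Bytes per sample = 410,306,400 / (176,400 × 1,163 × 2) = 410,306,400 / 410,306,400 = 1.
Bit depth = 1 × 8 = 8 bits.

8 bits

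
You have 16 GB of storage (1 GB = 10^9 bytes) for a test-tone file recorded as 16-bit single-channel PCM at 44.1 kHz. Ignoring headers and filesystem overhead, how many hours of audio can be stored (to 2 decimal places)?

Uncompressed byte rate = 44,100 × 2 × 1 = 88,200 bytes/s.
Capacity = 16 × 1,000,000,000 = 16,000,000,000 bytes.
16,000,000,000 / 88,200 ≈ 181405.9 s → 50.39 hours.

50.39 hours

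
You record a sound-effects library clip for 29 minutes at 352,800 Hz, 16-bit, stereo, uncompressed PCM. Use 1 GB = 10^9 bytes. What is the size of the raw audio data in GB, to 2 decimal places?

Duration = 29 minutes = 1,740 s.
Bytes = 352,800 samples/s × 1,740 s × 2 bytes/sample × 2 ch = 2,455,488,000 bytes.
2,455,488,000 / 1,000,000,000 = 2.46 GB.

2.46 GB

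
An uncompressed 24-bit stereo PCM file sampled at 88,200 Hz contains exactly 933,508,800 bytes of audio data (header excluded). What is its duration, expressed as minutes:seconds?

29:24

Byte rate = 88,200 × 3 × 2 = 529,200 bytes/s.
Duration = 933,508,800 / 529,200 = 1,764 s.
1,764 s = 29:24.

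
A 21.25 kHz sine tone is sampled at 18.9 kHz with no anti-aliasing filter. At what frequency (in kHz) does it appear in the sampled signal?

2.35 kHz

Nyquist = 18,900/2 = 9,450 Hz; 21,250 Hz exceeds it.
Alias = |21,250 − 1×18,900| = |21,250 − 18,900| = 2,350 Hz = 2.35 kHz.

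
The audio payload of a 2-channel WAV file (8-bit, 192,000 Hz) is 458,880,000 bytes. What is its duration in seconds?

Byte rate = 192,000 × 1 × 2 = 384,000 bytes/s.
Duration = 458,880,000 / 384,000 = 1,195 s.

1,195 seconds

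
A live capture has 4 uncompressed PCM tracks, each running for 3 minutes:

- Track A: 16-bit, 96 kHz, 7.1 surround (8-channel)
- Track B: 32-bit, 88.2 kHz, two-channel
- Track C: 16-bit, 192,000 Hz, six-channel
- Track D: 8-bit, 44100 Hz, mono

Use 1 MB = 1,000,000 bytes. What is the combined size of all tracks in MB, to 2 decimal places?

3 minutes = 180 s.
Track A: 96,000 × 180 × 2 × 8 = 276,480,000 bytes.
Track B: 88,200 × 180 × 4 × 2 = 127,008,000 bytes.
Track C: 192,000 × 180 × 2 × 6 = 414,720,000 bytes.
Track D: 44,100 × 180 × 1 × 1 = 7,938,000 bytes.
Total = 826,146,000 bytes = 826.15 MB.

826.15 MB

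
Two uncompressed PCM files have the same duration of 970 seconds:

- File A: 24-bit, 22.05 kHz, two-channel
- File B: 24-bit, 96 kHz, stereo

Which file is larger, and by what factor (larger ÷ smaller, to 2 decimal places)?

File A: 22,050 × 3 × 2 = 132,300 bytes/s.
File B: 96,000 × 3 × 2 = 576,000 bytes/s.
File B is larger; ratio = 558,720,000 / 128,331,000 = 4.35.

File B, by a factor of 4.35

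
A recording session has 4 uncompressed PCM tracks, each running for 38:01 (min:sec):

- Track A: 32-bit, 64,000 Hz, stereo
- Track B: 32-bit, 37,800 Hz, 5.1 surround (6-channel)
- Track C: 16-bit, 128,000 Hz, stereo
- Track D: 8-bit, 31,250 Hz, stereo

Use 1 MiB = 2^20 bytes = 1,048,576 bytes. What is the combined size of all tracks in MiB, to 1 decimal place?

38:01 (min:sec) = 2,281 s.
Track A: 64,000 × 2,281 × 4 × 2 = 1,167,872,000 bytes.
Track B: 37,800 × 2,281 × 4 × 6 = 2,069,323,200 bytes.
Track C: 128,000 × 2,281 × 2 × 2 = 1,167,872,000 bytes.
Track D: 31,250 × 2,281 × 1 × 2 = 142,562,500 bytes.
Total = 4,547,629,700 bytes = 4337.0 MiB.

4337.0 MiB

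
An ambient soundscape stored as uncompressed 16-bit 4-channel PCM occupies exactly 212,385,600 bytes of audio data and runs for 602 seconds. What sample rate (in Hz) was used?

44,100 Hz

Bytes = sample_rate × seconds × bytes_per_sample × channels.
sample_rate = 212,385,600 / (602 × 2 × 4) = 212,385,600 / 4,816 = 44,100 Hz.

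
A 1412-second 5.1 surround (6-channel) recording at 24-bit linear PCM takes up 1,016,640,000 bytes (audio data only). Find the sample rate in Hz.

Bytes = sample_rate × seconds × bytes_per_sample × channels.
sample_rate = 1,016,640,000 / (1,412 × 3 × 6) = 1,016,640,000 / 25,416 = 40,000 Hz.

40,000 Hz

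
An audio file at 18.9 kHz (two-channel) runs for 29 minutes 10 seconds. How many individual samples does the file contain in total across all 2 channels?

29 minutes 10 seconds = 1,750 s.
18,900 × 1,750 s × 2 ch = 66,150,000 samples.

66,150,000 samples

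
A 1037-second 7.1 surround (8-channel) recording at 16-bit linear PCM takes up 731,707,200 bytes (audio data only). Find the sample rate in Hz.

Bytes = sample_rate × seconds × bytes_per_sample × channels.
sample_rate = 731,707,200 / (1,037 × 2 × 8) = 731,707,200 / 16,592 = 44,100 Hz.

44,100 Hz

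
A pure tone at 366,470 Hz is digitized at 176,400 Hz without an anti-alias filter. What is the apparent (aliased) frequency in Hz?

Nyquist = 176,400/2 = 88,200 Hz; 366,470 Hz exceeds it.
Alias = |366,470 − 2×176,400| = |366,470 − 352,800| = 13,670 Hz.

13,670 Hz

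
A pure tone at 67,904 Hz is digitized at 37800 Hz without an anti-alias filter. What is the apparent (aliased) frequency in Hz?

7,696 Hz

Nyquist = 37,800/2 = 18,900 Hz; 67,904 Hz exceeds it.
Alias = |67,904 − 2×37,800| = |67,904 − 75,600| = 7,696 Hz.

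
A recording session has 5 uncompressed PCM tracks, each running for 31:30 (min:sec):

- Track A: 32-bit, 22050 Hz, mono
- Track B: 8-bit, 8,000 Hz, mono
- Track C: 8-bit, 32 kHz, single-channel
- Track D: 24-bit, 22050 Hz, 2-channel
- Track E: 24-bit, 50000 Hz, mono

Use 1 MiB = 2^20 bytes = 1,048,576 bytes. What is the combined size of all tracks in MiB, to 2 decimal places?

739.90 MiB

31:30 (min:sec) = 1,890 s.
Track A: 22,050 × 1,890 × 4 × 1 = 166,698,000 bytes.
Track B: 8,000 × 1,890 × 1 × 1 = 15,120,000 bytes.
Track C: 32,000 × 1,890 × 1 × 1 = 60,480,000 bytes.
Track D: 22,050 × 1,890 × 3 × 2 = 250,047,000 bytes.
Track E: 50,000 × 1,890 × 3 × 1 = 283,500,000 bytes.
Total = 775,845,000 bytes = 739.90 MiB.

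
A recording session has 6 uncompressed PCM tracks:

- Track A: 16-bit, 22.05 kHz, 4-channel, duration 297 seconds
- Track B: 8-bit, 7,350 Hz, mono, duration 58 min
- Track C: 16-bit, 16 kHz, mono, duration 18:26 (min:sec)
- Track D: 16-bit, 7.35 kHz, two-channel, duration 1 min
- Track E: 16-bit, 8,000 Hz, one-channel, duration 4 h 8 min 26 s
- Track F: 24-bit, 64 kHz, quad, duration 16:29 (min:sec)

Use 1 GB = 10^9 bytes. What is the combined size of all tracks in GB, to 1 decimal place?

1.1 GB

Track A: 22,050 × 297 × 2 × 4 = 52,390,800 bytes.
Track B: 58 min = 3,480 s; 7,350 × 3,480 × 1 × 1 = 25,578,000 bytes.
Track C: 18:26 (min:sec) = 1,106 s; 16,000 × 1,106 × 2 × 1 = 35,392,000 bytes.
Track D: 1 min = 60 s; 7,350 × 60 × 2 × 2 = 1,764,000 bytes.
Track E: 4 h 8 min 26 s = 14,906 s; 8,000 × 14,906 × 2 × 1 = 238,496,000 bytes.
Track F: 16:29 (min:sec) = 989 s; 64,000 × 989 × 3 × 4 = 759,552,000 bytes.
Total = 1,113,172,800 bytes = 1.1 GB.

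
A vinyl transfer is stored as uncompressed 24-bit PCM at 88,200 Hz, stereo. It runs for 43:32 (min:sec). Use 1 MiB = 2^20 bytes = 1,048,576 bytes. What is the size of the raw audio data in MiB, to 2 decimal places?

1318.24 MiB

Duration = 43:32 (min:sec) = 2,612 s.
Bytes = 88,200 samples/s × 2,612 s × 3 bytes/sample × 2 ch = 1,382,270,400 bytes.
1,382,270,400 / 1,048,576 = 1318.24 MiB.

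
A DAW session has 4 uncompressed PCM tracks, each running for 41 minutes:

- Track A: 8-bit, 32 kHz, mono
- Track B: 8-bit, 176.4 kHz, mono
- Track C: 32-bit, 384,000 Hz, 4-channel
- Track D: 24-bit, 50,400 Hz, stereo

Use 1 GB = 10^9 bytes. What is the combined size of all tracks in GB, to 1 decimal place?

41 minutes = 2,460 s.
Track A: 32,000 × 2,460 × 1 × 1 = 78,720,000 bytes.
Track B: 176,400 × 2,460 × 1 × 1 = 433,944,000 bytes.
Track C: 384,000 × 2,460 × 4 × 4 = 15,114,240,000 bytes.
Track D: 50,400 × 2,460 × 3 × 2 = 743,904,000 bytes.
Total = 16,370,808,000 bytes = 16.4 GB.

16.4 GB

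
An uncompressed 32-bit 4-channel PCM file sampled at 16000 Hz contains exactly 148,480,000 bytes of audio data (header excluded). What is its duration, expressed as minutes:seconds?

9:40

Byte rate = 16,000 × 4 × 4 = 256,000 bytes/s.
Duration = 148,480,000 / 256,000 = 580 s.
580 s = 9:40.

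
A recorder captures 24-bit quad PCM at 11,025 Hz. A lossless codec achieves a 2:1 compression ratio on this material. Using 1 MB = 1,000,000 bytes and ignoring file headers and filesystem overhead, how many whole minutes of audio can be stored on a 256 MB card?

Uncompressed byte rate = 11,025 × 3 × 4 = 132,300 bytes/s.
After 2:1 compression, effective rate ≈ 66150 bytes/s.
Capacity = 256 × 1,000,000 = 256,000,000 bytes.
256,000,000 / effective rate ≈ 3869.99 s → 64 minutes.

64 minutes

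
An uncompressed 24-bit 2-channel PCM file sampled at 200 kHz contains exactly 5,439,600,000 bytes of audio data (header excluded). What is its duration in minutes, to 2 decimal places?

75.55 minutes

Byte rate = 200,000 × 3 × 2 = 1,200,000 bytes/s.
Duration = 5,439,600,000 / 1,200,000 = 4,533 s.
4,533 s / 60 = 75.55 minutes.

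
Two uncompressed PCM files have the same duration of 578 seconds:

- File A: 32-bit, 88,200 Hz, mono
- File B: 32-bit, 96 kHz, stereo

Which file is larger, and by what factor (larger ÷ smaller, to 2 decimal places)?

File B, by a factor of 2.18

File A: 88,200 × 4 × 1 = 352,800 bytes/s.
File B: 96,000 × 4 × 2 = 768,000 bytes/s.
File B is larger; ratio = 443,904,000 / 203,918,400 = 2.18.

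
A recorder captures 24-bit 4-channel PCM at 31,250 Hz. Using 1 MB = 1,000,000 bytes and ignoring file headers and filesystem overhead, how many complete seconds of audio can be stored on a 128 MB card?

Uncompressed byte rate = 31,250 × 3 × 4 = 375,000 bytes/s.
Capacity = 128 × 1,000,000 = 128,000,000 bytes.
128,000,000 / 375,000 ≈ 341.33 s → 341 seconds.

341 seconds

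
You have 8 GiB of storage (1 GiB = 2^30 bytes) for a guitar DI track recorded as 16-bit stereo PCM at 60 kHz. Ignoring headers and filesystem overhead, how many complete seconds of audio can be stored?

Uncompressed byte rate = 60,000 × 2 × 2 = 240,000 bytes/s.
Capacity = 8 × 1,073,741,824 = 8,589,934,592 bytes.
8,589,934,592 / 240,000 ≈ 35791.39 s → 35,791 seconds.

35,791 seconds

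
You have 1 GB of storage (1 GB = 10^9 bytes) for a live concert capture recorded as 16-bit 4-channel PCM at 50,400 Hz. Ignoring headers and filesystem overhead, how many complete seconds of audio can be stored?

Uncompressed byte rate = 50,400 × 2 × 4 = 403,200 bytes/s.
Capacity = 1 × 1,000,000,000 = 1,000,000,000 bytes.
1,000,000,000 / 403,200 ≈ 2480.16 s → 2,480 seconds.

2,480 seconds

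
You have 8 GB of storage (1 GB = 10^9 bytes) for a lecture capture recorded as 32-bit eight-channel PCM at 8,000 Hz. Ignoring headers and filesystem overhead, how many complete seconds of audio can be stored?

31,250 seconds

Uncompressed byte rate = 8,000 × 4 × 8 = 256,000 bytes/s.
Capacity = 8 × 1,000,000,000 = 8,000,000,000 bytes.
8,000,000,000 / 256,000 ≈ 31250 s → 31,250 seconds.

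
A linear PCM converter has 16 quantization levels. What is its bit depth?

4 bits

log2(16) = 4.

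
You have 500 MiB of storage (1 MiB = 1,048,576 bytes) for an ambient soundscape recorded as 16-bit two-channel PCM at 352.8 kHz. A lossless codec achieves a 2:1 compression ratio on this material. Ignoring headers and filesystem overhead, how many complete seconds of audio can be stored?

Uncompressed byte rate = 352,800 × 2 × 2 = 1,411,200 bytes/s.
After 2:1 compression, effective rate ≈ 705600 bytes/s.
Capacity = 500 × 1,048,576 = 524,288,000 bytes.
524,288,000 / effective rate ≈ 743.04 s → 743 seconds.

743 seconds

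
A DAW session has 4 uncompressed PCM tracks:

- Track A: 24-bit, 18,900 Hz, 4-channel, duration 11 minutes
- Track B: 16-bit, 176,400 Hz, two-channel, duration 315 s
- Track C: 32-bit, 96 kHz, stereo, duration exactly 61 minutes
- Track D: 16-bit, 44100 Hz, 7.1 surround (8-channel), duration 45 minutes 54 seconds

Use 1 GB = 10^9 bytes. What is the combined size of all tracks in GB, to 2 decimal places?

Track A: 11 minutes = 660 s; 18,900 × 660 × 3 × 4 = 149,688,000 bytes.
Track B: 176,400 × 315 × 2 × 2 = 222,264,000 bytes.
Track C: exactly 61 minutes = 3,660 s; 96,000 × 3,660 × 4 × 2 = 2,810,880,000 bytes.
Track D: 45 minutes 54 seconds = 2,754 s; 44,100 × 2,754 × 2 × 8 = 1,943,222,400 bytes.
Total = 5,126,054,400 bytes = 5.13 GB.

5.13 GB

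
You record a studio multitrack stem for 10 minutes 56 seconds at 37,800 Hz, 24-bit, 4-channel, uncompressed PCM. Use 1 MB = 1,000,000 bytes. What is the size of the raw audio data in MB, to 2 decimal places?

Duration = 10 minutes 56 seconds = 656 s.
Bytes = 37,800 samples/s × 656 s × 3 bytes/sample × 4 ch = 297,561,600 bytes.
297,561,600 / 1,000,000 = 297.56 MB.

297.56 MB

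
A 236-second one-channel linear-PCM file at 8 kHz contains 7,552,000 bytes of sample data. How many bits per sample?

32 bits

Bytes per sample = 7,552,000 / (8,000 × 236 × 1) = 7,552,000 / 1,888,000 = 4.
Bit depth = 4 × 8 = 32 bits.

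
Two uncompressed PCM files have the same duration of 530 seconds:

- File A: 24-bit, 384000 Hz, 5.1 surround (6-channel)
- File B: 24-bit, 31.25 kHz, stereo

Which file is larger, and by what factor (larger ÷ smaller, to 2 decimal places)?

File A: 384,000 × 3 × 6 = 6,912,000 bytes/s.
File B: 31,250 × 3 × 2 = 187,500 bytes/s.
File A is larger; ratio = 3,663,360,000 / 99,375,000 = 36.86.

File A, by a factor of 36.86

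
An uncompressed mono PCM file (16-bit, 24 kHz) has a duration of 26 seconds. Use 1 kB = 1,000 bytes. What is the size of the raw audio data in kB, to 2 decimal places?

1248.00 kB

Bytes = 24,000 samples/s × 26 s × 2 bytes/sample × 1 ch = 1,248,000 bytes.
1,248,000 / 1,000 = 1248.00 kB.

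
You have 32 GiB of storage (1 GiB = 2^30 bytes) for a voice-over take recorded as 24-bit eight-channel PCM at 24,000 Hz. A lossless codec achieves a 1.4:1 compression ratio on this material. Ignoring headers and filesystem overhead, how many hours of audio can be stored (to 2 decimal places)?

23.20 hours

Uncompressed byte rate = 24,000 × 3 × 8 = 576,000 bytes/s.
After 1.4:1 compression, effective rate ≈ 411428.57 bytes/s.
Capacity = 32 × 1,073,741,824 = 34,359,738,368 bytes.
34,359,738,368 / effective rate ≈ 83513.25 s → 23.20 hours.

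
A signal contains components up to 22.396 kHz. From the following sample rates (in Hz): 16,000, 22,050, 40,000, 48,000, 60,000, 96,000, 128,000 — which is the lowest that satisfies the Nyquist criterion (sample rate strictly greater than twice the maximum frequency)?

Need sample rate > 2 × 22,396 = 44,792 Hz.
Lowest listed rate above 44,792 Hz is 48,000 Hz.

48,000 Hz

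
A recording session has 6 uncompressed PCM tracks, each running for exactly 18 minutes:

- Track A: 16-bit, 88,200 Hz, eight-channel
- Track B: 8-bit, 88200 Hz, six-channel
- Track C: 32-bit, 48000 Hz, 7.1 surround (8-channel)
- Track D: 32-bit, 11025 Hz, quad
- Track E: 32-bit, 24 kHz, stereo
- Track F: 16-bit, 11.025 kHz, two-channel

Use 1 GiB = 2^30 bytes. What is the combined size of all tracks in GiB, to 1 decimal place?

exactly 18 minutes = 1,080 s.
Track A: 88,200 × 1,080 × 2 × 8 = 1,524,096,000 bytes.
Track B: 88,200 × 1,080 × 1 × 6 = 571,536,000 bytes.
Track C: 48,000 × 1,080 × 4 × 8 = 1,658,880,000 bytes.
Track D: 11,025 × 1,080 × 4 × 4 = 190,512,000 bytes.
Track E: 24,000 × 1,080 × 4 × 2 = 207,360,000 bytes.
Track F: 11,025 × 1,080 × 2 × 2 = 47,628,000 bytes.
Total = 4,200,012,000 bytes = 3.9 GiB.

3.9 GiB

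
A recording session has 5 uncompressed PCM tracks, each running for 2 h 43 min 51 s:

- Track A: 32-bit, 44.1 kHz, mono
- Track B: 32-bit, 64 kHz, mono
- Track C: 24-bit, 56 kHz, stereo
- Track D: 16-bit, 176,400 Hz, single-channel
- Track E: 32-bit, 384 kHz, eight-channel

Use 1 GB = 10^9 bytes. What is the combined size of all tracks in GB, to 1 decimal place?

131.8 GB

2 h 43 min 51 s = 9,831 s.
Track A: 44,100 × 9,831 × 4 × 1 = 1,734,188,400 bytes.
Track B: 64,000 × 9,831 × 4 × 1 = 2,516,736,000 bytes.
Track C: 56,000 × 9,831 × 3 × 2 = 3,303,216,000 bytes.
Track D: 176,400 × 9,831 × 2 × 1 = 3,468,376,800 bytes.
Track E: 384,000 × 9,831 × 4 × 8 = 120,803,328,000 bytes.
Total = 131,825,845,200 bytes = 131.8 GB.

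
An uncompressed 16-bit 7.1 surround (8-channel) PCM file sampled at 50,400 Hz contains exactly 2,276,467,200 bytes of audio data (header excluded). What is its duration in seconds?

2,823 seconds

Byte rate = 50,400 × 2 × 8 = 806,400 bytes/s.
Duration = 2,276,467,200 / 806,400 = 2,823 s.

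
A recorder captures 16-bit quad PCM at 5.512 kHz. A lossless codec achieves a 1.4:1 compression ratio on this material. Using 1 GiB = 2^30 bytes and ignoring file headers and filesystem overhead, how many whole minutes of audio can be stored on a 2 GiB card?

Uncompressed byte rate = 5,512 × 2 × 4 = 44,096 bytes/s.
After 1.4:1 compression, effective rate ≈ 31497.14 bytes/s.
Capacity = 2 × 1,073,741,824 = 2,147,483,648 bytes.
2,147,483,648 / effective rate ≈ 68180.27 s → 1,136 minutes.

1,136 minutes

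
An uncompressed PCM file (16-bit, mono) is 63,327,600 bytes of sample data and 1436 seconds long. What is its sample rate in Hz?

22,050 Hz

Bytes = sample_rate × seconds × bytes_per_sample × channels.
sample_rate = 63,327,600 / (1,436 × 2 × 1) = 63,327,600 / 2,872 = 22,050 Hz.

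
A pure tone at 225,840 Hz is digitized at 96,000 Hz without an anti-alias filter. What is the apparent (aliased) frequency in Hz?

33,840 Hz

Nyquist = 96,000/2 = 48,000 Hz; 225,840 Hz exceeds it.
Alias = |225,840 − 2×96,000| = |225,840 − 192,000| = 33,840 Hz.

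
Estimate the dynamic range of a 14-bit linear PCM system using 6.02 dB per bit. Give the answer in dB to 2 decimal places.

14 × 6.02 = 84.28 dB.

84.28 dB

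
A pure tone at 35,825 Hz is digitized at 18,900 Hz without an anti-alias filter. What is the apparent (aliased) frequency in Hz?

Nyquist = 18,900/2 = 9,450 Hz; 35,825 Hz exceeds it.
Alias = |35,825 − 2×18,900| = |35,825 − 37,800| = 1,975 Hz.

1,975 Hz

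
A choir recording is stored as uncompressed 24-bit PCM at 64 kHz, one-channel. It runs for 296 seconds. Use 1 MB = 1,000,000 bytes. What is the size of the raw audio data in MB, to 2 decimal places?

Bytes = 64,000 samples/s × 296 s × 3 bytes/sample × 1 ch = 56,832,000 bytes.
56,832,000 / 1,000,000 = 56.83 MB.

56.83 MB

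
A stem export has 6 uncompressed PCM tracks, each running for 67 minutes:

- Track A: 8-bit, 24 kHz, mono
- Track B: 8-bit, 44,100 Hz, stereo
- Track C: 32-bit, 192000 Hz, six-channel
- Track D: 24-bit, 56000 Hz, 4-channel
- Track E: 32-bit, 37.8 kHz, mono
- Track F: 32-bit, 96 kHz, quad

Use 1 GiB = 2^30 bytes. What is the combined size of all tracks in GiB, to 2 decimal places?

26.50 GiB

67 minutes = 4,020 s.
Track A: 24,000 × 4,020 × 1 × 1 = 96,480,000 bytes.
Track B: 44,100 × 4,020 × 1 × 2 = 354,564,000 bytes.
Track C: 192,000 × 4,020 × 4 × 6 = 18,524,160,000 bytes.
Track D: 56,000 × 4,020 × 3 × 4 = 2,701,440,000 bytes.
Track E: 37,800 × 4,020 × 4 × 1 = 607,824,000 bytes.
Track F: 96,000 × 4,020 × 4 × 4 = 6,174,720,000 bytes.
Total = 28,459,188,000 bytes = 26.50 GiB.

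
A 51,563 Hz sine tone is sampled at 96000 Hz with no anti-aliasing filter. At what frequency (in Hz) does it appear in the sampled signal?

Nyquist = 96,000/2 = 48,000 Hz; 51,563 Hz exceeds it.
Alias = |51,563 − 1×96,000| = |51,563 − 96,000| = 44,437 Hz.

44,437 Hz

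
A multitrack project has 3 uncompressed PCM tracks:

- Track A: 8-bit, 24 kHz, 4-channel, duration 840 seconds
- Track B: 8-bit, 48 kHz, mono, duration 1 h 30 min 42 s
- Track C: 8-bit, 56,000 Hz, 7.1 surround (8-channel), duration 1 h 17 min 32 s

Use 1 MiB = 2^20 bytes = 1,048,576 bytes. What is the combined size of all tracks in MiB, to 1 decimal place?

2313.6 MiB

Track A: 24,000 × 840 × 1 × 4 = 80,640,000 bytes.
Track B: 1 h 30 min 42 s = 5,442 s; 48,000 × 5,442 × 1 × 1 = 261,216,000 bytes.
Track C: 1 h 17 min 32 s = 4,652 s; 56,000 × 4,652 × 1 × 8 = 2,084,096,000 bytes.
Total = 2,425,952,000 bytes = 2313.6 MiB.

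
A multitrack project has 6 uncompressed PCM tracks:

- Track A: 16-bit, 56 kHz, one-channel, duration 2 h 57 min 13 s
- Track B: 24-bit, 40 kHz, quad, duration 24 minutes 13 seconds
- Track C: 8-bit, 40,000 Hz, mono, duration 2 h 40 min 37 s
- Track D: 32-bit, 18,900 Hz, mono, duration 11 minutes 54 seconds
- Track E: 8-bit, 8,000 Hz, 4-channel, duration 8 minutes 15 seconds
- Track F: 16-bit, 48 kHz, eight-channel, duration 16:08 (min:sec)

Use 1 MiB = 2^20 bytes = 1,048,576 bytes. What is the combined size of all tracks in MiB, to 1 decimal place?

2944.0 MiB

Track A: 2 h 57 min 13 s = 10,633 s; 56,000 × 10,633 × 2 × 1 = 1,190,896,000 bytes.
Track B: 24 minutes 13 seconds = 1,453 s; 40,000 × 1,453 × 3 × 4 = 697,440,000 bytes.
Track C: 2 h 40 min 37 s = 9,637 s; 40,000 × 9,637 × 1 × 1 = 385,480,000 bytes.
Track D: 11 minutes 54 seconds = 714 s; 18,900 × 714 × 4 × 1 = 53,978,400 bytes.
Track E: 8 minutes 15 seconds = 495 s; 8,000 × 495 × 1 × 4 = 15,840,000 bytes.
Track F: 16:08 (min:sec) = 968 s; 48,000 × 968 × 2 × 8 = 743,424,000 bytes.
Total = 3,087,058,400 bytes = 2944.0 MiB.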